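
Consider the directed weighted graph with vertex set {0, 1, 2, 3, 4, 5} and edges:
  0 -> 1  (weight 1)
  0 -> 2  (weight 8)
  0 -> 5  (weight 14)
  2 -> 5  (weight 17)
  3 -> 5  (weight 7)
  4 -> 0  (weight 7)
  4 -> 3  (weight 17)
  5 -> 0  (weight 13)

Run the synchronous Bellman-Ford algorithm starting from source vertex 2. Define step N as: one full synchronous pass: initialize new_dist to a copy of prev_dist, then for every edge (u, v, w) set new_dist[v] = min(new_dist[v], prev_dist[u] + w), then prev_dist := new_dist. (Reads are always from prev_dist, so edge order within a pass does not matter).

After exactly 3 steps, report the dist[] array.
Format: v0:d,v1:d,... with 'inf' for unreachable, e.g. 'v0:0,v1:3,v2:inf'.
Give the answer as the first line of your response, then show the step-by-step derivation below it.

v0:30,v1:31,v2:0,v3:inf,v4:inf,v5:17

step 1: dist = v0:inf,v1:inf,v2:0,v3:inf,v4:inf,v5:17
step 2: dist = v0:30,v1:inf,v2:0,v3:inf,v4:inf,v5:17
step 3: dist = v0:30,v1:31,v2:0,v3:inf,v4:inf,v5:17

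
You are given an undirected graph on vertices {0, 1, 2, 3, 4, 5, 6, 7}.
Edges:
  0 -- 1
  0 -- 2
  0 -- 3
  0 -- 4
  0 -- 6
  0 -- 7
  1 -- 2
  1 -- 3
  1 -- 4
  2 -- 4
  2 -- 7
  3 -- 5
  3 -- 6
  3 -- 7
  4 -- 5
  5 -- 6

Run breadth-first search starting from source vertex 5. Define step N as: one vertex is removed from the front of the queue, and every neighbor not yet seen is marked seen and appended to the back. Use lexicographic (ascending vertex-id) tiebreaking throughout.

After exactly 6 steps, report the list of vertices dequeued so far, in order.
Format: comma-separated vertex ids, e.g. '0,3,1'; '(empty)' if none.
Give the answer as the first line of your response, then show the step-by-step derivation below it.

5,3,4,6,0,1

step 1: dequeue 5; queue=[3,4,6]; order=5
step 2: dequeue 3; queue=[4,6,0,1,7]; order=5,3
step 3: dequeue 4; queue=[6,0,1,7,2]; order=5,3,4
step 4: dequeue 6; queue=[0,1,7,2]; order=5,3,4,6
step 5: dequeue 0; queue=[1,7,2]; order=5,3,4,6,0
step 6: dequeue 1; queue=[7,2]; order=5,3,4,6,0,1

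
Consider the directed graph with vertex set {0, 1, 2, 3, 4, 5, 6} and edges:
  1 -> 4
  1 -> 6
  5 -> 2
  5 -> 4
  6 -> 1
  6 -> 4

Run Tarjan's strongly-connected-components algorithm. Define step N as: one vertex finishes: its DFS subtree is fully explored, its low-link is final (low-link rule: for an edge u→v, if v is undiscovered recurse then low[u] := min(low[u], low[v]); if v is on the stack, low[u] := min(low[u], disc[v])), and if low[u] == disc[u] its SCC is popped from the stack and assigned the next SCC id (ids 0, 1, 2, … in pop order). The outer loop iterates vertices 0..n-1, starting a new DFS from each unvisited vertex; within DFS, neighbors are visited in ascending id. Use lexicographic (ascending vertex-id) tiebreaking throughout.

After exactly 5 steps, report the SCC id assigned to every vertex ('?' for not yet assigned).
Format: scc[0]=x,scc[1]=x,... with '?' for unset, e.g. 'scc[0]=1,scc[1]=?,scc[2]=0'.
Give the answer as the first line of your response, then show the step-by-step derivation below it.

scc[0]=0,scc[1]=2,scc[2]=3,scc[3]=?,scc[4]=1,scc[5]=?,scc[6]=2

step 1: low=(low[0]=0,low[1]=?,low[2]=?,low[3]=?,low[4]=?,low[5]=?,low[6]=?); scc=(scc[0]=0,scc[1]=?,scc[2]=?,scc[3]=?,scc[4]=?,scc[5]=?,scc[6]=?)
step 2: low=(low[0]=0,low[1]=1,low[2]=?,low[3]=?,low[4]=2,low[5]=?,low[6]=?); scc=(scc[0]=0,scc[1]=?,scc[2]=?,scc[3]=?,scc[4]=1,scc[5]=?,scc[6]=?)
step 3: low=(low[0]=0,low[1]=1,low[2]=?,low[3]=?,low[4]=2,low[5]=?,low[6]=1); scc=(scc[0]=0,scc[1]=?,scc[2]=?,scc[3]=?,scc[4]=1,scc[5]=?,scc[6]=?)
step 4: low=(low[0]=0,low[1]=1,low[2]=?,low[3]=?,low[4]=2,low[5]=?,low[6]=1); scc=(scc[0]=0,scc[1]=2,scc[2]=?,scc[3]=?,scc[4]=1,scc[5]=?,scc[6]=2)
step 5: low=(low[0]=0,low[1]=1,low[2]=4,low[3]=?,low[4]=2,low[5]=?,low[6]=1); scc=(scc[0]=0,scc[1]=2,scc[2]=3,scc[3]=?,scc[4]=1,scc[5]=?,scc[6]=2)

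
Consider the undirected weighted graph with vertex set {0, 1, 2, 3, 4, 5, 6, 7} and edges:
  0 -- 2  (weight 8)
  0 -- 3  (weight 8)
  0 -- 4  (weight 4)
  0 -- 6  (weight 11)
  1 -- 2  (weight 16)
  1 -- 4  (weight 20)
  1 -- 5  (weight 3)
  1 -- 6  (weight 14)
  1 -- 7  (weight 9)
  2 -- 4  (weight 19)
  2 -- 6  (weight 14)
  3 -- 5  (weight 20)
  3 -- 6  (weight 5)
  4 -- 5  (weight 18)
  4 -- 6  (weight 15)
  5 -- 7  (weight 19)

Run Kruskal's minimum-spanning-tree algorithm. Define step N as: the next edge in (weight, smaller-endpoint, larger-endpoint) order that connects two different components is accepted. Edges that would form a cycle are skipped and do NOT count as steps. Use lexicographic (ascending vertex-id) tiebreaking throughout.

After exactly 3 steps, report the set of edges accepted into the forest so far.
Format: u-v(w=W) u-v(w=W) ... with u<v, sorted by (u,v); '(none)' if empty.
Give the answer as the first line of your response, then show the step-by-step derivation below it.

0-4(w=4) 1-5(w=3) 3-6(w=5)

step 1: add edge 1-5 (w=3); MST = {1-5(w=3)}
step 2: add edge 0-4 (w=4); MST = {0-4(w=4) 1-5(w=3)}
step 3: add edge 3-6 (w=5); MST = {0-4(w=4) 1-5(w=3) 3-6(w=5)}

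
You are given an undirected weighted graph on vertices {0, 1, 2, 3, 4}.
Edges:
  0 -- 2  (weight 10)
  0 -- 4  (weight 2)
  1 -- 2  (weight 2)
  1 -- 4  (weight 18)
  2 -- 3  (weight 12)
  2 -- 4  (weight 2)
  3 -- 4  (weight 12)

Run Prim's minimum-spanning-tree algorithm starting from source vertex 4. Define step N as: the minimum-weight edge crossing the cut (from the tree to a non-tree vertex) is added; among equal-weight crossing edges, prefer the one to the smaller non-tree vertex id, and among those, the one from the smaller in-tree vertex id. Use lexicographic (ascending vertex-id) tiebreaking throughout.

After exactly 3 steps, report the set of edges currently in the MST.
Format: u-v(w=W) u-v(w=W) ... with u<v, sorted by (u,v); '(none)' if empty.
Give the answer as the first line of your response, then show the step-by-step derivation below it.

0-4(w=2) 1-2(w=2) 2-4(w=2)

step 1: add edge 0-4 (w=2); MST = {0-4(w=2)}
step 2: add edge 2-4 (w=2); MST = {0-4(w=2) 2-4(w=2)}
step 3: add edge 1-2 (w=2); MST = {0-4(w=2) 1-2(w=2) 2-4(w=2)}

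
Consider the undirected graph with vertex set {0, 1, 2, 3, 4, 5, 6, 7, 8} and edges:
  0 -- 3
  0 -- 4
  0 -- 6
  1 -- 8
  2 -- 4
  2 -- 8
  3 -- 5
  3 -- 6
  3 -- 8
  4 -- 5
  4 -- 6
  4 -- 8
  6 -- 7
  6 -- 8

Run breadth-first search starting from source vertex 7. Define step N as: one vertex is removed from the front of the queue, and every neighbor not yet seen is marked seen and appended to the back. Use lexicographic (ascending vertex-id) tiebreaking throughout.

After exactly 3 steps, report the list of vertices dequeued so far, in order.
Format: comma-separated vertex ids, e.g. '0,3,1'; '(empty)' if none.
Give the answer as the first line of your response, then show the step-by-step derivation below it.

7,6,0

step 1: dequeue 7; queue=[6]; order=7
step 2: dequeue 6; queue=[0,3,4,8]; order=7,6
step 3: dequeue 0; queue=[3,4,8]; order=7,6,0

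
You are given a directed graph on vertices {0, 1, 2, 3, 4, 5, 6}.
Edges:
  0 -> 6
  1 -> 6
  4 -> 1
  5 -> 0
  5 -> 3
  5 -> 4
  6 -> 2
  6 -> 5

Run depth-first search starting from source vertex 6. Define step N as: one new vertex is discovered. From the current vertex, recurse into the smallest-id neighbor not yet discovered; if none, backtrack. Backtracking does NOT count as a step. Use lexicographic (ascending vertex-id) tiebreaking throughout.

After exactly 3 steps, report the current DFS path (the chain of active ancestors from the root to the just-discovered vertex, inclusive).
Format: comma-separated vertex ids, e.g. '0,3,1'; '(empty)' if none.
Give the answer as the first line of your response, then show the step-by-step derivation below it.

6,5

step 1: discover 6; path=6; order=6
step 2: discover 2; path=6>2; order=6,2
step 3: discover 5; path=6>5; order=6,2,5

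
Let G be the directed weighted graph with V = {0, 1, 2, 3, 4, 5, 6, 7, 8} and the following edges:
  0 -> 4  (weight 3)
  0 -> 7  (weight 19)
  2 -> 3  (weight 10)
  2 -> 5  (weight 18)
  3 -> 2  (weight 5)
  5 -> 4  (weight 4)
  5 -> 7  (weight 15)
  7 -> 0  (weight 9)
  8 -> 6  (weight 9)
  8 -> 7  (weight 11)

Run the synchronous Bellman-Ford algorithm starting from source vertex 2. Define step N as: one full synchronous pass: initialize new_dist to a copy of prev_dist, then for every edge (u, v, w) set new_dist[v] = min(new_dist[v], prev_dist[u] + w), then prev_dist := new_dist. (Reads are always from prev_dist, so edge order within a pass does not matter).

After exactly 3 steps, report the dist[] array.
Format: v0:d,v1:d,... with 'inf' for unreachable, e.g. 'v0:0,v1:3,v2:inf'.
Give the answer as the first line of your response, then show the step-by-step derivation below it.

v0:42,v1:inf,v2:0,v3:10,v4:22,v5:18,v6:inf,v7:33,v8:inf

step 1: dist = v0:inf,v1:inf,v2:0,v3:10,v4:inf,v5:18,v6:inf,v7:inf,v8:inf
step 2: dist = v0:inf,v1:inf,v2:0,v3:10,v4:22,v5:18,v6:inf,v7:33,v8:inf
step 3: dist = v0:42,v1:inf,v2:0,v3:10,v4:22,v5:18,v6:inf,v7:33,v8:inf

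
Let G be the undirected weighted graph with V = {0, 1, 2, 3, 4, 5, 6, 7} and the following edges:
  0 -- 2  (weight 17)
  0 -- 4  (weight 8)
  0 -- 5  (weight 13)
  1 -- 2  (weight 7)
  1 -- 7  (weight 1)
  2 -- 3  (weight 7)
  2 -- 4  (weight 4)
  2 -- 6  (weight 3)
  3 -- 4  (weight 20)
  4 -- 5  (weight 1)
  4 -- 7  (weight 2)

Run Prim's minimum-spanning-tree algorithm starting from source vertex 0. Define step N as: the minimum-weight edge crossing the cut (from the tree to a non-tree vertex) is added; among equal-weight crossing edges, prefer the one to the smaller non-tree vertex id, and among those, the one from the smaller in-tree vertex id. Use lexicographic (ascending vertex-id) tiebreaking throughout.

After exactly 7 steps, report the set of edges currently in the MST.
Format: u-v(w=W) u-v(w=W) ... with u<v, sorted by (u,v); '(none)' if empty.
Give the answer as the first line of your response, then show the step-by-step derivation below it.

0-4(w=8) 1-7(w=1) 2-3(w=7) 2-4(w=4) 2-6(w=3) 4-5(w=1) 4-7(w=2)

step 1: add edge 0-4 (w=8); MST = {0-4(w=8)}
step 2: add edge 4-5 (w=1); MST = {0-4(w=8) 4-5(w=1)}
step 3: add edge 4-7 (w=2); MST = {0-4(w=8) 4-5(w=1) 4-7(w=2)}
step 4: add edge 1-7 (w=1); MST = {0-4(w=8) 1-7(w=1) 4-5(w=1) 4-7(w=2)}
step 5: add edge 2-4 (w=4); MST = {0-4(w=8) 1-7(w=1) 2-4(w=4) 4-5(w=1) 4-7(w=2)}
step 6: add edge 2-6 (w=3); MST = {0-4(w=8) 1-7(w=1) 2-4(w=4) 2-6(w=3) 4-5(w=1) 4-7(w=2)}
step 7: add edge 2-3 (w=7); MST = {0-4(w=8) 1-7(w=1) 2-3(w=7) 2-4(w=4) 2-6(w=3) 4-5(w=1) 4-7(w=2)}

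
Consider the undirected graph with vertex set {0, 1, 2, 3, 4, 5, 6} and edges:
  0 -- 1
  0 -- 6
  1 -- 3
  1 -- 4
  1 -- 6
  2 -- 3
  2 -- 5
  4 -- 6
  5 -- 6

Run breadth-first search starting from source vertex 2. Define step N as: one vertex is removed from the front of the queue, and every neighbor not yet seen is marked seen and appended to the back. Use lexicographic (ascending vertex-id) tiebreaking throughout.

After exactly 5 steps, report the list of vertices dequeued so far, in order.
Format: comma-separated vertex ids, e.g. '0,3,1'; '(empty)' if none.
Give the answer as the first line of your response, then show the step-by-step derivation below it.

2,3,5,1,6

step 1: dequeue 2; queue=[3,5]; order=2
step 2: dequeue 3; queue=[5,1]; order=2,3
step 3: dequeue 5; queue=[1,6]; order=2,3,5
step 4: dequeue 1; queue=[6,0,4]; order=2,3,5,1
step 5: dequeue 6; queue=[0,4]; order=2,3,5,1,6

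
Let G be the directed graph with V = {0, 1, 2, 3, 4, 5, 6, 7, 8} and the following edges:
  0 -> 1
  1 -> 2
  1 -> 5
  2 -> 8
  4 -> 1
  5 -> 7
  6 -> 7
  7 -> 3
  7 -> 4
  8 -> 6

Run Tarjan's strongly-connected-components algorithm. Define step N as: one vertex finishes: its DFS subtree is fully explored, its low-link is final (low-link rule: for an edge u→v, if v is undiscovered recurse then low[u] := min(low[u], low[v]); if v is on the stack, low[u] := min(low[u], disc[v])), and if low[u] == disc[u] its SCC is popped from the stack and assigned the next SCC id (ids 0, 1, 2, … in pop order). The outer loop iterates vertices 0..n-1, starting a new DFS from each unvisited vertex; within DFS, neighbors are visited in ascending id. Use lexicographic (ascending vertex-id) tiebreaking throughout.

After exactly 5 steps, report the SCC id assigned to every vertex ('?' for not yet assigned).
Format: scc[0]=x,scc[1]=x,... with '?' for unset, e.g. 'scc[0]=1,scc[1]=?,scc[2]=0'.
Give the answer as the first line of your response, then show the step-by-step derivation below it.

scc[0]=?,scc[1]=?,scc[2]=?,scc[3]=0,scc[4]=?,scc[5]=?,scc[6]=?,scc[7]=?,scc[8]=?

step 1: low=(low[0]=0,low[1]=1,low[2]=2,low[3]=6,low[4]=?,low[5]=?,low[6]=4,low[7]=5,low[8]=3); scc=(scc[0]=?,scc[1]=?,scc[2]=?,scc[3]=0,scc[4]=?,scc[5]=?,scc[6]=?,scc[7]=?,scc[8]=?)
step 2: low=(low[0]=0,low[1]=1,low[2]=2,low[3]=6,low[4]=1,low[5]=?,low[6]=4,low[7]=5,low[8]=3); scc=(scc[0]=?,scc[1]=?,scc[2]=?,scc[3]=0,scc[4]=?,scc[5]=?,scc[6]=?,scc[7]=?,scc[8]=?)
step 3: low=(low[0]=0,low[1]=1,low[2]=2,low[3]=6,low[4]=1,low[5]=?,low[6]=4,low[7]=1,low[8]=3); scc=(scc[0]=?,scc[1]=?,scc[2]=?,scc[3]=0,scc[4]=?,scc[5]=?,scc[6]=?,scc[7]=?,scc[8]=?)
step 4: low=(low[0]=0,low[1]=1,low[2]=2,low[3]=6,low[4]=1,low[5]=?,low[6]=1,low[7]=1,low[8]=3); scc=(scc[0]=?,scc[1]=?,scc[2]=?,scc[3]=0,scc[4]=?,scc[5]=?,scc[6]=?,scc[7]=?,scc[8]=?)
step 5: low=(low[0]=0,low[1]=1,low[2]=2,low[3]=6,low[4]=1,low[5]=?,low[6]=1,low[7]=1,low[8]=1); scc=(scc[0]=?,scc[1]=?,scc[2]=?,scc[3]=0,scc[4]=?,scc[5]=?,scc[6]=?,scc[7]=?,scc[8]=?)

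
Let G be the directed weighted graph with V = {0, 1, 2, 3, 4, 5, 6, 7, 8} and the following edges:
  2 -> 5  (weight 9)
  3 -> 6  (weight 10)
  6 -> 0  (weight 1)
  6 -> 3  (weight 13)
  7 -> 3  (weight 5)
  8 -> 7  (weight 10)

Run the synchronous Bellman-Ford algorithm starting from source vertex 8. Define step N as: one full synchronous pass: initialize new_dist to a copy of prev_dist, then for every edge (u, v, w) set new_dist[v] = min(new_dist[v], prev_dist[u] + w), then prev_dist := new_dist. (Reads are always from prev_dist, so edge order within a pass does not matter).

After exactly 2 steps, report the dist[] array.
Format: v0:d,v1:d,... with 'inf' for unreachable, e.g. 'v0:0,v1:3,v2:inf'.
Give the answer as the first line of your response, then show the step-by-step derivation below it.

v0:inf,v1:inf,v2:inf,v3:15,v4:inf,v5:inf,v6:inf,v7:10,v8:0

step 1: dist = v0:inf,v1:inf,v2:inf,v3:inf,v4:inf,v5:inf,v6:inf,v7:10,v8:0
step 2: dist = v0:inf,v1:inf,v2:inf,v3:15,v4:inf,v5:inf,v6:inf,v7:10,v8:0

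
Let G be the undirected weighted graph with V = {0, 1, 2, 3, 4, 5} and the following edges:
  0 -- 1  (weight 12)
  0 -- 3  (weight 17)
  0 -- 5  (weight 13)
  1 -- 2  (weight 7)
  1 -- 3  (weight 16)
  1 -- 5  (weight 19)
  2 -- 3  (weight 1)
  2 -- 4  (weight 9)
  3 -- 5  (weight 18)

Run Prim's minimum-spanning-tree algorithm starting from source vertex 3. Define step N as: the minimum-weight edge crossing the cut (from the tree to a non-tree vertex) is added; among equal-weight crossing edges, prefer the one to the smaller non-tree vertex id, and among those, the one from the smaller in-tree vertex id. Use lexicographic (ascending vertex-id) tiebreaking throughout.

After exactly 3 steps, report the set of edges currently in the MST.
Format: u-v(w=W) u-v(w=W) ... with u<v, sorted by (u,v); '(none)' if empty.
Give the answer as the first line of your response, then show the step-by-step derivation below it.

1-2(w=7) 2-3(w=1) 2-4(w=9)

step 1: add edge 2-3 (w=1); MST = {2-3(w=1)}
step 2: add edge 1-2 (w=7); MST = {1-2(w=7) 2-3(w=1)}
step 3: add edge 2-4 (w=9); MST = {1-2(w=7) 2-3(w=1) 2-4(w=9)}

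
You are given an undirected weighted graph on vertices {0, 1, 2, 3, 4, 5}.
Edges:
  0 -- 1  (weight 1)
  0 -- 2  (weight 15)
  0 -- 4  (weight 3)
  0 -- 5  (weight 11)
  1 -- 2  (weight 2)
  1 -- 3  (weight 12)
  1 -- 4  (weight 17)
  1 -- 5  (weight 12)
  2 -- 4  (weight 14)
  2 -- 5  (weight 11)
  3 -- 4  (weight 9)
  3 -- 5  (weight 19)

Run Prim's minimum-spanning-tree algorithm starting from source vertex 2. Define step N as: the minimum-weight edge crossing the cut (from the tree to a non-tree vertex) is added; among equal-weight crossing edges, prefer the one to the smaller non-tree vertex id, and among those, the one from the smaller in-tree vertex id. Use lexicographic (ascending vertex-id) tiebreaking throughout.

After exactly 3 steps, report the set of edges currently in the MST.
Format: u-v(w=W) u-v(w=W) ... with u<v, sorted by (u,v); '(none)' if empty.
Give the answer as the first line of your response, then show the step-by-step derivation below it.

0-1(w=1) 0-4(w=3) 1-2(w=2)

step 1: add edge 1-2 (w=2); MST = {1-2(w=2)}
step 2: add edge 0-1 (w=1); MST = {0-1(w=1) 1-2(w=2)}
step 3: add edge 0-4 (w=3); MST = {0-1(w=1) 0-4(w=3) 1-2(w=2)}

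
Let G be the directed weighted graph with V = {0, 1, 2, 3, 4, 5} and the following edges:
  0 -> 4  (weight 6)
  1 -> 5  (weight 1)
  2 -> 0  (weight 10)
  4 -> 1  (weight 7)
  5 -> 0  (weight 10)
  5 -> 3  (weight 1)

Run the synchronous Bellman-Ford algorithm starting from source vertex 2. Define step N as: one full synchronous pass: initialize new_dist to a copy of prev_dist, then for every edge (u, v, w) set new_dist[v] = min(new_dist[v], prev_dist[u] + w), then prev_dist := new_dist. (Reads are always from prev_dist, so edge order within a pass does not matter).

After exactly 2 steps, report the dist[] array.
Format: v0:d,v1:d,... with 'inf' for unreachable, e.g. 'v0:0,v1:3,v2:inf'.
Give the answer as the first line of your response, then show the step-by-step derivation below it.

v0:10,v1:inf,v2:0,v3:inf,v4:16,v5:inf

step 1: dist = v0:10,v1:inf,v2:0,v3:inf,v4:inf,v5:inf
step 2: dist = v0:10,v1:inf,v2:0,v3:inf,v4:16,v5:inf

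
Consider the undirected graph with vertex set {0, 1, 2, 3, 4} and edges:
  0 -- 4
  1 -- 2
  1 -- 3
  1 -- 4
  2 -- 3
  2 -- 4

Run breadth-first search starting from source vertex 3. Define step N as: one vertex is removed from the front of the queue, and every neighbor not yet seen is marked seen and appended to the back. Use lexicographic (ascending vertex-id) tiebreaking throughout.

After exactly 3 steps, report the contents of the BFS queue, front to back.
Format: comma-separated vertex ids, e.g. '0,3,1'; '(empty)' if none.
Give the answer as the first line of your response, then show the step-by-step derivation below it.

4

step 1: dequeue 3; queue=[1,2]; order=3
step 2: dequeue 1; queue=[2,4]; order=3,1
step 3: dequeue 2; queue=[4]; order=3,1,2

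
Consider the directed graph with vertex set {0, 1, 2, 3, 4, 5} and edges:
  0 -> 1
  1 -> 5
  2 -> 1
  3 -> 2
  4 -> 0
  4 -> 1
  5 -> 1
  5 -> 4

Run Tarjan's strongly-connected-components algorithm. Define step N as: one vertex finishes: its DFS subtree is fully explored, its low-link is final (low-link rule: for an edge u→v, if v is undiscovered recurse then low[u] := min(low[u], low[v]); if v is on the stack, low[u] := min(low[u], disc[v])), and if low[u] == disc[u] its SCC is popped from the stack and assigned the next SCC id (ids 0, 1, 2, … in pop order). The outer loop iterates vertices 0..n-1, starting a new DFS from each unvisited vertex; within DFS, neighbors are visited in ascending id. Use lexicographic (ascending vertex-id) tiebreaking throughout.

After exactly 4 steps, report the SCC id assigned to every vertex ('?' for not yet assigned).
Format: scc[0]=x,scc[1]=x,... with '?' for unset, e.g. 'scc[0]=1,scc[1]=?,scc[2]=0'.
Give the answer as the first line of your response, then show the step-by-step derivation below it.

scc[0]=0,scc[1]=0,scc[2]=?,scc[3]=?,scc[4]=0,scc[5]=0

step 1: low=(low[0]=0,low[1]=1,low[2]=?,low[3]=?,low[4]=0,low[5]=1); scc=(scc[0]=?,scc[1]=?,scc[2]=?,scc[3]=?,scc[4]=?,scc[5]=?)
step 2: low=(low[0]=0,low[1]=1,low[2]=?,low[3]=?,low[4]=0,low[5]=0); scc=(scc[0]=?,scc[1]=?,scc[2]=?,scc[3]=?,scc[4]=?,scc[5]=?)
step 3: low=(low[0]=0,low[1]=0,low[2]=?,low[3]=?,low[4]=0,low[5]=0); scc=(scc[0]=?,scc[1]=?,scc[2]=?,scc[3]=?,scc[4]=?,scc[5]=?)
step 4: low=(low[0]=0,low[1]=0,low[2]=?,low[3]=?,low[4]=0,low[5]=0); scc=(scc[0]=0,scc[1]=0,scc[2]=?,scc[3]=?,scc[4]=0,scc[5]=0)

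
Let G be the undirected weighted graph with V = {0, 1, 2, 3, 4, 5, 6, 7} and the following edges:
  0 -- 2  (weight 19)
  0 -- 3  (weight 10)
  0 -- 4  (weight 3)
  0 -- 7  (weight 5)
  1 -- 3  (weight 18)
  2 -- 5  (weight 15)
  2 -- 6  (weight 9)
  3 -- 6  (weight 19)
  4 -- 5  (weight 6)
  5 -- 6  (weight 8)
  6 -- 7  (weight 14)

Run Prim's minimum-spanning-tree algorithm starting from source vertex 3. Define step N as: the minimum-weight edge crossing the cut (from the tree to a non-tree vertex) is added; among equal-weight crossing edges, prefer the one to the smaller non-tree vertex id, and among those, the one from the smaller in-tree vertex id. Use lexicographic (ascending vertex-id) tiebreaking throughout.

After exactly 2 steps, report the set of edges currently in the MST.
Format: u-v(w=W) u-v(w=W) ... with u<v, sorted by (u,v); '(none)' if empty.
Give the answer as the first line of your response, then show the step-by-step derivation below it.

0-3(w=10) 0-4(w=3)

step 1: add edge 0-3 (w=10); MST = {0-3(w=10)}
step 2: add edge 0-4 (w=3); MST = {0-3(w=10) 0-4(w=3)}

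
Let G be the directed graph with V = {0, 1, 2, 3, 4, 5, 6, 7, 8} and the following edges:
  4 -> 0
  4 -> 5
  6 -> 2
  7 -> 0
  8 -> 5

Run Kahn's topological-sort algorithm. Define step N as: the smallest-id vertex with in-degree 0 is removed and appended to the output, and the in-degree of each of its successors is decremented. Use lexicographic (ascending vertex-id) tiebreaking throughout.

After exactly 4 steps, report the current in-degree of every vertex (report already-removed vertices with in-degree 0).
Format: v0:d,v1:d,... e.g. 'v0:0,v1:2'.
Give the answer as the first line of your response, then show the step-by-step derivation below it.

v0:1,v1:0,v2:0,v3:0,v4:0,v5:1,v6:0,v7:0,v8:0

step 1: output 1; order=[1]; indeg=(2,0,1,0,0,2,0,0,0)
step 2: output 3; order=[1,3]; indeg=(2,0,1,0,0,2,0,0,0)
step 3: output 4; order=[1,3,4]; indeg=(1,0,1,0,0,1,0,0,0)
step 4: output 6; order=[1,3,4,6]; indeg=(1,0,0,0,0,1,0,0,0)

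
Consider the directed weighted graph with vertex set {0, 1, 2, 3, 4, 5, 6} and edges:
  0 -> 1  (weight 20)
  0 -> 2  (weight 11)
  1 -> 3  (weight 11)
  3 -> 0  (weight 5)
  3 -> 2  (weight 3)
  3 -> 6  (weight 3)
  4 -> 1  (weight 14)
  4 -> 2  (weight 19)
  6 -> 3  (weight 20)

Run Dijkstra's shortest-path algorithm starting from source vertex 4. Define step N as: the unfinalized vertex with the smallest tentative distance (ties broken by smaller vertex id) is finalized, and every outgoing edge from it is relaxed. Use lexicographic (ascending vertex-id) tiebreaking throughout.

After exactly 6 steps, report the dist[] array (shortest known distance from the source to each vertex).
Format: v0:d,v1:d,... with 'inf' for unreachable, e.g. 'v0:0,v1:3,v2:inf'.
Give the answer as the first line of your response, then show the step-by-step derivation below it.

v0:30,v1:14,v2:19,v3:25,v4:0,v5:inf,v6:28

step 1: dist = v0:inf,v1:14,v2:19,v3:inf,v4:0,v5:inf,v6:inf
step 2: dist = v0:inf,v1:14,v2:19,v3:25,v4:0,v5:inf,v6:inf
step 3: dist = v0:inf,v1:14,v2:19,v3:25,v4:0,v5:inf,v6:inf
step 4: dist = v0:30,v1:14,v2:19,v3:25,v4:0,v5:inf,v6:28
step 5: dist = v0:30,v1:14,v2:19,v3:25,v4:0,v5:inf,v6:28
step 6: dist = v0:30,v1:14,v2:19,v3:25,v4:0,v5:inf,v6:28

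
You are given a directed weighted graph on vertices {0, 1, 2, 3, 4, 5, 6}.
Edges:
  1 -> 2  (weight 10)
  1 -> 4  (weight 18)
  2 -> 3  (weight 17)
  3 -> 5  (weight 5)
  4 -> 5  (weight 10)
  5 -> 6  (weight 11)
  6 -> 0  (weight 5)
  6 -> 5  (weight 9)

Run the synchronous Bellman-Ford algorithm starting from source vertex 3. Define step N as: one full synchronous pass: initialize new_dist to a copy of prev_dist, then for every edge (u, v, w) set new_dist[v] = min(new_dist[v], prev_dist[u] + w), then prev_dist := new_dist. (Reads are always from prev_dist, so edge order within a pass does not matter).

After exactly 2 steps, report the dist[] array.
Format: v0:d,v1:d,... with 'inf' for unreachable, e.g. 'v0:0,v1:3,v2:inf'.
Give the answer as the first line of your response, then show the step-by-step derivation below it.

v0:inf,v1:inf,v2:inf,v3:0,v4:inf,v5:5,v6:16

step 1: dist = v0:inf,v1:inf,v2:inf,v3:0,v4:inf,v5:5,v6:inf
step 2: dist = v0:inf,v1:inf,v2:inf,v3:0,v4:inf,v5:5,v6:16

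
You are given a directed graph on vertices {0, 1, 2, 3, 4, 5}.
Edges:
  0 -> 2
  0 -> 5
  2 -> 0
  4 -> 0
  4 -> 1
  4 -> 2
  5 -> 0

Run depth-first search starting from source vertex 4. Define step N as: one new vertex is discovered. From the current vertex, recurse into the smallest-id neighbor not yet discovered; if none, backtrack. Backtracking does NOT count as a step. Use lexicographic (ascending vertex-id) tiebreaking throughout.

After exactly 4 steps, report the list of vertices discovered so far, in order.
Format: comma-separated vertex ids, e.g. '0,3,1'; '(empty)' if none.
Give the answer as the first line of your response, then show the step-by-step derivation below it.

4,0,2,5

step 1: discover 4; path=4; order=4
step 2: discover 0; path=4>0; order=4,0
step 3: discover 2; path=4>0>2; order=4,0,2
step 4: discover 5; path=4>0>5; order=4,0,2,5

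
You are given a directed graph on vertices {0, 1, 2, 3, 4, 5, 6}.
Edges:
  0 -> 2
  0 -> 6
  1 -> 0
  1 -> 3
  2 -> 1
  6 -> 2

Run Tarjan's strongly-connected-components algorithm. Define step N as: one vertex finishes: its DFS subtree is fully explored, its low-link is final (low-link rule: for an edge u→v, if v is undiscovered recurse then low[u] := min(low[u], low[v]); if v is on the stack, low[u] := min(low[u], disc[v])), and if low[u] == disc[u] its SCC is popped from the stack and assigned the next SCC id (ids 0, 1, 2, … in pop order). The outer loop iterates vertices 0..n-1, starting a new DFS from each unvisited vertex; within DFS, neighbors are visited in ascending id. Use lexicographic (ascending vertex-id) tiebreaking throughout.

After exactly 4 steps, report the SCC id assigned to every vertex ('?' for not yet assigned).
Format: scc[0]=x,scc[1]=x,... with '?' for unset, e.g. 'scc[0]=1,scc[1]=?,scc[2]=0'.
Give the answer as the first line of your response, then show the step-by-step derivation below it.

scc[0]=?,scc[1]=?,scc[2]=?,scc[3]=0,scc[4]=?,scc[5]=?,scc[6]=?

step 1: low=(low[0]=0,low[1]=0,low[2]=1,low[3]=3,low[4]=?,low[5]=?,low[6]=?); scc=(scc[0]=?,scc[1]=?,scc[2]=?,scc[3]=0,scc[4]=?,scc[5]=?,scc[6]=?)
step 2: low=(low[0]=0,low[1]=0,low[2]=1,low[3]=3,low[4]=?,low[5]=?,low[6]=?); scc=(scc[0]=?,scc[1]=?,scc[2]=?,scc[3]=0,scc[4]=?,scc[5]=?,scc[6]=?)
step 3: low=(low[0]=0,low[1]=0,low[2]=0,low[3]=3,low[4]=?,low[5]=?,low[6]=?); scc=(scc[0]=?,scc[1]=?,scc[2]=?,scc[3]=0,scc[4]=?,scc[5]=?,scc[6]=?)
step 4: low=(low[0]=0,low[1]=0,low[2]=0,low[3]=3,low[4]=?,low[5]=?,low[6]=1); scc=(scc[0]=?,scc[1]=?,scc[2]=?,scc[3]=0,scc[4]=?,scc[5]=?,scc[6]=?)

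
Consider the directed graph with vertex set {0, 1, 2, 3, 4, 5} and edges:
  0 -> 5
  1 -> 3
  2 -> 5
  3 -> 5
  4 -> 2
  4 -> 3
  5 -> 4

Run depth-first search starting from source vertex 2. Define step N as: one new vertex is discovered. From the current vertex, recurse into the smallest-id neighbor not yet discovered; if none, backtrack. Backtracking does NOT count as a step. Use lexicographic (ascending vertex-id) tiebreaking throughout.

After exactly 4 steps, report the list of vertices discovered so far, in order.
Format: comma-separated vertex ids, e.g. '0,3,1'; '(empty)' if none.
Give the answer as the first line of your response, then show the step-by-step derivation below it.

2,5,4,3

step 1: discover 2; path=2; order=2
step 2: discover 5; path=2>5; order=2,5
step 3: discover 4; path=2>5>4; order=2,5,4
step 4: discover 3; path=2>5>4>3; order=2,5,4,3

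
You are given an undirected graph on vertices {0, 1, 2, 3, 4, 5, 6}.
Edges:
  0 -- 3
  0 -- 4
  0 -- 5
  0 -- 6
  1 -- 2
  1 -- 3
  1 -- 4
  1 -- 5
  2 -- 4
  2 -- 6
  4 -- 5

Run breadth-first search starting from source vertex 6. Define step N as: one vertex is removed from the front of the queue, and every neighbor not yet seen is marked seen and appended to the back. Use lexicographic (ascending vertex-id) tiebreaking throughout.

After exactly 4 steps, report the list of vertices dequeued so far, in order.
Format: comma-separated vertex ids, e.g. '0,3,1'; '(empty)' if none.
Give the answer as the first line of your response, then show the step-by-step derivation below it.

6,0,2,3

step 1: dequeue 6; queue=[0,2]; order=6
step 2: dequeue 0; queue=[2,3,4,5]; order=6,0
step 3: dequeue 2; queue=[3,4,5,1]; order=6,0,2
step 4: dequeue 3; queue=[4,5,1]; order=6,0,2,3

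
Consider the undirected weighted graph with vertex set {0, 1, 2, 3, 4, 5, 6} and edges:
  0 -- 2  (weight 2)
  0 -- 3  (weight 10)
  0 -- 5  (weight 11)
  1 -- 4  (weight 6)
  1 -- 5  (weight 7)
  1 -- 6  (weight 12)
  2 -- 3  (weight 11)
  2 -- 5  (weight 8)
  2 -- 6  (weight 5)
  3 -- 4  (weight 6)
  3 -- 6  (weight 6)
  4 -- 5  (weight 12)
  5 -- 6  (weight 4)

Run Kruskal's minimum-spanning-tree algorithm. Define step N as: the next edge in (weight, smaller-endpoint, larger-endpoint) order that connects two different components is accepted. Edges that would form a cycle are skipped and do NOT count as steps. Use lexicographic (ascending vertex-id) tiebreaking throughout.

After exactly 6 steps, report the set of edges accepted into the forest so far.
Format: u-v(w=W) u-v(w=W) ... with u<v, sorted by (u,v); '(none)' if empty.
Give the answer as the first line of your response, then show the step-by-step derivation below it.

0-2(w=2) 1-4(w=6) 2-6(w=5) 3-4(w=6) 3-6(w=6) 5-6(w=4)

step 1: add edge 0-2 (w=2); MST = {0-2(w=2)}
step 2: add edge 5-6 (w=4); MST = {0-2(w=2) 5-6(w=4)}
step 3: add edge 2-6 (w=5); MST = {0-2(w=2) 2-6(w=5) 5-6(w=4)}
step 4: add edge 1-4 (w=6); MST = {0-2(w=2) 1-4(w=6) 2-6(w=5) 5-6(w=4)}
step 5: add edge 3-4 (w=6); MST = {0-2(w=2) 1-4(w=6) 2-6(w=5) 3-4(w=6) 5-6(w=4)}
step 6: add edge 3-6 (w=6); MST = {0-2(w=2) 1-4(w=6) 2-6(w=5) 3-4(w=6) 3-6(w=6) 5-6(w=4)}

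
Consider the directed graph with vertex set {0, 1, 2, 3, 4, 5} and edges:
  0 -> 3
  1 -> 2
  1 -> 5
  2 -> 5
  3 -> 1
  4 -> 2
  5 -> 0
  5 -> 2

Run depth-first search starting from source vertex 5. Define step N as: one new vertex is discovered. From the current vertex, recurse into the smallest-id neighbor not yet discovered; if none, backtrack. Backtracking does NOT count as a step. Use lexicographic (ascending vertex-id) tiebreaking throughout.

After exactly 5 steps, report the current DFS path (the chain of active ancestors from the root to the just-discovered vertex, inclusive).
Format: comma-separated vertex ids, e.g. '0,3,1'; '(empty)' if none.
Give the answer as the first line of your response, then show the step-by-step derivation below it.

5,0,3,1,2

step 1: discover 5; path=5; order=5
step 2: discover 0; path=5>0; order=5,0
step 3: discover 3; path=5>0>3; order=5,0,3
step 4: discover 1; path=5>0>3>1; order=5,0,3,1
step 5: discover 2; path=5>0>3>1>2; order=5,0,3,1,2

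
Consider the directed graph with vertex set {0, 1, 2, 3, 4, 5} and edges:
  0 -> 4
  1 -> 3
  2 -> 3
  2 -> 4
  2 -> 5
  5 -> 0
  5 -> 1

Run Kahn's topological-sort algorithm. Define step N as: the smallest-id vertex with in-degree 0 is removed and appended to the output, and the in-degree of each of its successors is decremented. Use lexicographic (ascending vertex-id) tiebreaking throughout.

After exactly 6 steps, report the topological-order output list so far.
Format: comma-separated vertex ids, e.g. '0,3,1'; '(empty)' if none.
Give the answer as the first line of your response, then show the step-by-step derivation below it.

2,5,0,1,3,4

step 1: output 2; order=[2]; indeg=(1,1,0,1,1,0)
step 2: output 5; order=[2,5]; indeg=(0,0,0,1,1,0)
step 3: output 0; order=[2,5,0]; indeg=(0,0,0,1,0,0)
step 4: output 1; order=[2,5,0,1]; indeg=(0,0,0,0,0,0)
step 5: output 3; order=[2,5,0,1,3]; indeg=(0,0,0,0,0,0)
step 6: output 4; order=[2,5,0,1,3,4]; indeg=(0,0,0,0,0,0)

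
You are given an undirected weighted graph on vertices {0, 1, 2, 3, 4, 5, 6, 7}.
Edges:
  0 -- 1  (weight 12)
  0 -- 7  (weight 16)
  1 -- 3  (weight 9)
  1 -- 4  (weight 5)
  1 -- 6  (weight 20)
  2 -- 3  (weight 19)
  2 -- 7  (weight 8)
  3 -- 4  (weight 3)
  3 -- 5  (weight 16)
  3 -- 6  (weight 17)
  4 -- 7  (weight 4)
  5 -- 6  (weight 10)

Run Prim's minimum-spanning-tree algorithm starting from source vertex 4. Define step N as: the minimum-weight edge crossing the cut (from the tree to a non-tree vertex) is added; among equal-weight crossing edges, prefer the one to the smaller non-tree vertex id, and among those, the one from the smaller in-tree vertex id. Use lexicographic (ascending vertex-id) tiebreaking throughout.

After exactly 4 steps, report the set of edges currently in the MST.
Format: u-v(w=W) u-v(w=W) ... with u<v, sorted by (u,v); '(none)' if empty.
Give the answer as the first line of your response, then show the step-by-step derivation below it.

1-4(w=5) 2-7(w=8) 3-4(w=3) 4-7(w=4)

step 1: add edge 3-4 (w=3); MST = {3-4(w=3)}
step 2: add edge 4-7 (w=4); MST = {3-4(w=3) 4-7(w=4)}
step 3: add edge 1-4 (w=5); MST = {1-4(w=5) 3-4(w=3) 4-7(w=4)}
step 4: add edge 2-7 (w=8); MST = {1-4(w=5) 2-7(w=8) 3-4(w=3) 4-7(w=4)}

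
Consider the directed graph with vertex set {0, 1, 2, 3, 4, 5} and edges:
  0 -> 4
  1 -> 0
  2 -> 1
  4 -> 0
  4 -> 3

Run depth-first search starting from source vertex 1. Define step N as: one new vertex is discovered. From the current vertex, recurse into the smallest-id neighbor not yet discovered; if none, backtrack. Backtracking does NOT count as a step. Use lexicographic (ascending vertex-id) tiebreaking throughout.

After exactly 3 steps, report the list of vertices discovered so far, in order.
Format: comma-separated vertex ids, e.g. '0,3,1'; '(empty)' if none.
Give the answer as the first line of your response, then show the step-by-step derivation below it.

1,0,4

step 1: discover 1; path=1; order=1
step 2: discover 0; path=1>0; order=1,0
step 3: discover 4; path=1>0>4; order=1,0,4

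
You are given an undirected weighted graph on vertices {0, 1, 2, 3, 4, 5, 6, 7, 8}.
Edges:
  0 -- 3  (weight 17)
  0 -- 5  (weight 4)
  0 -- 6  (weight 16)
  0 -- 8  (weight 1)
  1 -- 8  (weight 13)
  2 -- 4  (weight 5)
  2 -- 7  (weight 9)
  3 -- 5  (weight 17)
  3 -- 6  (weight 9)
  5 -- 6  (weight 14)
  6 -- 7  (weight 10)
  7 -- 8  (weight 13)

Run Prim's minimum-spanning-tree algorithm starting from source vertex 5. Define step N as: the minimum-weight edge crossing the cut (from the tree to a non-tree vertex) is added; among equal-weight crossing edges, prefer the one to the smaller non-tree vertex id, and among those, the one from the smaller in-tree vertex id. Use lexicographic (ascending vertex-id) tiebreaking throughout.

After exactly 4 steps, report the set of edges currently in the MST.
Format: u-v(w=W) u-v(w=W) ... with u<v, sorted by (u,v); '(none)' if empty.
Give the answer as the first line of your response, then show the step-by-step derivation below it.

0-5(w=4) 0-8(w=1) 1-8(w=13) 7-8(w=13)

step 1: add edge 0-5 (w=4); MST = {0-5(w=4)}
step 2: add edge 0-8 (w=1); MST = {0-5(w=4) 0-8(w=1)}
step 3: add edge 1-8 (w=13); MST = {0-5(w=4) 0-8(w=1) 1-8(w=13)}
step 4: add edge 7-8 (w=13); MST = {0-5(w=4) 0-8(w=1) 1-8(w=13) 7-8(w=13)}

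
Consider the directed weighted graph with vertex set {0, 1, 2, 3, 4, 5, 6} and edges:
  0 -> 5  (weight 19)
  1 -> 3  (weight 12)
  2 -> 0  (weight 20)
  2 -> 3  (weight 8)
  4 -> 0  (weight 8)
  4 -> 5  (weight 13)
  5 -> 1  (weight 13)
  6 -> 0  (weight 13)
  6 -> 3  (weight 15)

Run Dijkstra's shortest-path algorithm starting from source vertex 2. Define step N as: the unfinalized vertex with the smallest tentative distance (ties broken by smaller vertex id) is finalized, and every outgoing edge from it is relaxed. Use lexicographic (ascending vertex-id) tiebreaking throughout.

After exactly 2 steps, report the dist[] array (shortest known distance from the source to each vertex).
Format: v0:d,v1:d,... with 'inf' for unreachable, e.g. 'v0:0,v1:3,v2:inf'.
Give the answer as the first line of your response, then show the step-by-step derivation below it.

v0:20,v1:inf,v2:0,v3:8,v4:inf,v5:inf,v6:inf

step 1: dist = v0:20,v1:inf,v2:0,v3:8,v4:inf,v5:inf,v6:inf
step 2: dist = v0:20,v1:inf,v2:0,v3:8,v4:inf,v5:inf,v6:inf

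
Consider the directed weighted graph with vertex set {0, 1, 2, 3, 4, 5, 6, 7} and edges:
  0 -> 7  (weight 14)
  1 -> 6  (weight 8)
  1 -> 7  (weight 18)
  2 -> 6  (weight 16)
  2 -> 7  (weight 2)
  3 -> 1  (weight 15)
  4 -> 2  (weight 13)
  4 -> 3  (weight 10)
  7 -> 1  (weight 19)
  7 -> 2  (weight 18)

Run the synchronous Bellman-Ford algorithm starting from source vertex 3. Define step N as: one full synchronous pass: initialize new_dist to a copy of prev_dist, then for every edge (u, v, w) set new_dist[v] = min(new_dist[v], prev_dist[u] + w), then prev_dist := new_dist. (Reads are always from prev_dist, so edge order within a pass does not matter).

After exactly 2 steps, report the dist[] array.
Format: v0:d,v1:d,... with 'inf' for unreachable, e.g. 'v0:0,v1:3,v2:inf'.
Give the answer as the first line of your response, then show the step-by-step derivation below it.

v0:inf,v1:15,v2:inf,v3:0,v4:inf,v5:inf,v6:23,v7:33

step 1: dist = v0:inf,v1:15,v2:inf,v3:0,v4:inf,v5:inf,v6:inf,v7:inf
step 2: dist = v0:inf,v1:15,v2:inf,v3:0,v4:inf,v5:inf,v6:23,v7:33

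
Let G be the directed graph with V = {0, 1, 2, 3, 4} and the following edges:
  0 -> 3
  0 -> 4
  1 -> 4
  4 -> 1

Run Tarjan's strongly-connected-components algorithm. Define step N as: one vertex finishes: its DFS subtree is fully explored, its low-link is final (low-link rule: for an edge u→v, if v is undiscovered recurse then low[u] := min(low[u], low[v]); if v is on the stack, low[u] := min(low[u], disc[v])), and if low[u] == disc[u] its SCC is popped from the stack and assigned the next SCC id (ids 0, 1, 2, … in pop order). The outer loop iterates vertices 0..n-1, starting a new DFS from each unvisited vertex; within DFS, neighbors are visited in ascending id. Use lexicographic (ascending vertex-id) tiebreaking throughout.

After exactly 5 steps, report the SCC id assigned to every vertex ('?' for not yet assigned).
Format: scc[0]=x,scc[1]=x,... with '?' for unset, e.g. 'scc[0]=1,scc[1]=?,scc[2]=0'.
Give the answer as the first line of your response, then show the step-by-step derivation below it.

scc[0]=2,scc[1]=1,scc[2]=3,scc[3]=0,scc[4]=1

step 1: low=(low[0]=0,low[1]=?,low[2]=?,low[3]=1,low[4]=?); scc=(scc[0]=?,scc[1]=?,scc[2]=?,scc[3]=0,scc[4]=?)
step 2: low=(low[0]=0,low[1]=2,low[2]=?,low[3]=1,low[4]=2); scc=(scc[0]=?,scc[1]=?,scc[2]=?,scc[3]=0,scc[4]=?)
step 3: low=(low[0]=0,low[1]=2,low[2]=?,low[3]=1,low[4]=2); scc=(scc[0]=?,scc[1]=1,scc[2]=?,scc[3]=0,scc[4]=1)
step 4: low=(low[0]=0,low[1]=2,low[2]=?,low[3]=1,low[4]=2); scc=(scc[0]=2,scc[1]=1,scc[2]=?,scc[3]=0,scc[4]=1)
step 5: low=(low[0]=0,low[1]=2,low[2]=4,low[3]=1,low[4]=2); scc=(scc[0]=2,scc[1]=1,scc[2]=3,scc[3]=0,scc[4]=1)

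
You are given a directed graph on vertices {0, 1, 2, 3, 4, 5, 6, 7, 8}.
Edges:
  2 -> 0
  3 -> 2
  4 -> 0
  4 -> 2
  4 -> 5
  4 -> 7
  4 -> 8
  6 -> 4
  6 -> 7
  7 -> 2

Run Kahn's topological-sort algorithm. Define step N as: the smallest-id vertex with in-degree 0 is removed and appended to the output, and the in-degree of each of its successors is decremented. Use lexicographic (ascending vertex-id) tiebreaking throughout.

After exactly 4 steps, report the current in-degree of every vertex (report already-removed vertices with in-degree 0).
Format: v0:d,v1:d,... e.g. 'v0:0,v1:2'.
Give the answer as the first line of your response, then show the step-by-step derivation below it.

v0:1,v1:0,v2:1,v3:0,v4:0,v5:0,v6:0,v7:0,v8:0

step 1: output 1; order=[1]; indeg=(2,0,3,0,1,1,0,2,1)
step 2: output 3; order=[1,3]; indeg=(2,0,2,0,1,1,0,2,1)
step 3: output 6; order=[1,3,6]; indeg=(2,0,2,0,0,1,0,1,1)
step 4: output 4; order=[1,3,6,4]; indeg=(1,0,1,0,0,0,0,0,0)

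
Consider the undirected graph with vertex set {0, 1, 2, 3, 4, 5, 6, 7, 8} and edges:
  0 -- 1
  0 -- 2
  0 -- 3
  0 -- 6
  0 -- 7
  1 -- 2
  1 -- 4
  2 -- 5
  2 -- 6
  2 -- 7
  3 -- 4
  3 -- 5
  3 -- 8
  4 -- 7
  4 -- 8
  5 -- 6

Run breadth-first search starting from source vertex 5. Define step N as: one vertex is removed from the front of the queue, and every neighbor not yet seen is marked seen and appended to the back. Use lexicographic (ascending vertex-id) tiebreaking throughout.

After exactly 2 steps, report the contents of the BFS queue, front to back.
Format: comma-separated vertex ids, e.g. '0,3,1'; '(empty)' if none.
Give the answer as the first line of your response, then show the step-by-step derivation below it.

3,6,0,1,7

step 1: dequeue 5; queue=[2,3,6]; order=5
step 2: dequeue 2; queue=[3,6,0,1,7]; order=5,2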